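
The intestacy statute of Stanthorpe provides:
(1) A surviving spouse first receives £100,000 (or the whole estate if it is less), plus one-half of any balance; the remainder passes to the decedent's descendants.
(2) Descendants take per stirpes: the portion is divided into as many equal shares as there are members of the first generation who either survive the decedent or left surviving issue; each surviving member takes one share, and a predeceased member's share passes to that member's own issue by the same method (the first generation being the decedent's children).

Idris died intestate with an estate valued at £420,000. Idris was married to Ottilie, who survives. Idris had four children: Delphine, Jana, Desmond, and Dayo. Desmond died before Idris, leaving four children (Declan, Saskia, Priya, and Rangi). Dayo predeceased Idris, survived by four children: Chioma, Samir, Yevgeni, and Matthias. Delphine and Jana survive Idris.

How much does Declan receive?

Ottilie first takes £100,000, leaving a balance of £320,000. Ottilie then takes one-half of the balance (£160,000), for a total of £260,000. The remaining £160,000 passes to the descendants.
The descendants' portion (£160,000) is divided into 4 shares of £40,000: Delphine and Jana each take £40,000; Desmond's £40,000 share passes to Desmond's issue; Dayo's £40,000 share passes to Dayo's issue.
Desmond's share (£40,000) is divided into 4 shares of £10,000: Declan, Saskia, Priya, and Rangi each take £10,000.
Dayo's share (£40,000) is divided into 4 shares of £10,000: Chioma, Samir, Yevgeni, and Matthias each take £10,000.

Declan receives £10,000.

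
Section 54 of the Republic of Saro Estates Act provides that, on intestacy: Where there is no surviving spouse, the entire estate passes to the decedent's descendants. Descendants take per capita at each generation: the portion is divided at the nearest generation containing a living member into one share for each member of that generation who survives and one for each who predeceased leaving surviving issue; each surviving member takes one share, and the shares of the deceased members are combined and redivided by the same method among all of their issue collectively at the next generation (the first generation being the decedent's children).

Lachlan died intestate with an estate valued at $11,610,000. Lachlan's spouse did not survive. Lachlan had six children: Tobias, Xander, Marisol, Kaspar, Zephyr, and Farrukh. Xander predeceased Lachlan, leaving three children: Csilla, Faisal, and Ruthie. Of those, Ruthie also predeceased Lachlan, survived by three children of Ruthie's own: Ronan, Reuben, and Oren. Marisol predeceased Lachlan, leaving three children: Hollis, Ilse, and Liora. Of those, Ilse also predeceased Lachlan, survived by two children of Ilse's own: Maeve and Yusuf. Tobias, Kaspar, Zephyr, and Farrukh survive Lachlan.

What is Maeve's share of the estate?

The entire $11,610,000 passes to the descendants.
That amount ($11,610,000) is divided at the children's generation into 6 shares of $1,935,000. Tobias, Kaspar, Zephyr, and Farrukh each take $1,935,000. The 2 shares of the deceased (Xander and Marisol) are combined into a pool of $3,870,000.
That pool ($3,870,000) is divided at the grandchildren's generation into 6 shares of $645,000. Csilla, Faisal, Hollis, and Liora each take $645,000. The 2 shares of the deceased (Ruthie and Ilse) are combined into a pool of $1,290,000.
That pool ($1,290,000) is divided at the great-grandchildren's generation equally among Ronan, Reuben, Oren, Maeve, and Yusuf: $258,000 each.

Maeve receives $258,000.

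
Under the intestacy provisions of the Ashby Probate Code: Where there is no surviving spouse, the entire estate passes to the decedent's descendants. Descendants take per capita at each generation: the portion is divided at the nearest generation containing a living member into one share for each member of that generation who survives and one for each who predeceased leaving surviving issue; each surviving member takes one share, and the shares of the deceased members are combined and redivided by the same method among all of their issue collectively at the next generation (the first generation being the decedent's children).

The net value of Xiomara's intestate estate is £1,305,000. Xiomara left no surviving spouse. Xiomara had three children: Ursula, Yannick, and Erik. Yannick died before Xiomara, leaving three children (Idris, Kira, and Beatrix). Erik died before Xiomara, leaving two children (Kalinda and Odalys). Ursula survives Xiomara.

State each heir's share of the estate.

Ursula: £435,000; Idris: £174,000; Kira: £174,000; Beatrix: £174,000; Kalinda: £174,000; Odalys: £174,000

The entire £1,305,000 passes to the descendants.
That amount (£1,305,000) is divided at the children's generation into 3 shares of £435,000. Ursula takes £435,000. The 2 shares of the deceased (Yannick and Erik) are combined into a pool of £870,000.
That pool (£870,000) is divided at the grandchildren's generation equally among Idris, Kira, Beatrix, Kalinda, and Odalys: £174,000 each.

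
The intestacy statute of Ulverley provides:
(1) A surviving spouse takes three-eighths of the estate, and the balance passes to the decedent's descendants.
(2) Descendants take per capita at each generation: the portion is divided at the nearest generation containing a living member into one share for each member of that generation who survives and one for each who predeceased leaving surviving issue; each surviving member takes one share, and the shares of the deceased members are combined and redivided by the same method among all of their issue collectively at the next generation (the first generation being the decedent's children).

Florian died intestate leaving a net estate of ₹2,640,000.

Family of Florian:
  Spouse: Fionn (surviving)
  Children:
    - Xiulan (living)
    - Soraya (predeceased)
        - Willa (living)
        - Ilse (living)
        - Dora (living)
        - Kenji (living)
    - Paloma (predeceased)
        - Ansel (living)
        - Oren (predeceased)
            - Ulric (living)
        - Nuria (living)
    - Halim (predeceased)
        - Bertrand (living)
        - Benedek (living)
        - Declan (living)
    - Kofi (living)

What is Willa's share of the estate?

Fionn takes three-eighths of ₹2,640,000 = ₹990,000. The remaining ₹1,650,000 passes to the descendants.
The descendants' portion (₹1,650,000) is divided at the children's generation into 5 shares of ₹330,000. Xiulan and Kofi each take ₹330,000. The 3 shares of the deceased (Soraya, Paloma, and Halim) are combined into a pool of ₹990,000.
That pool (₹990,000) is divided at the grandchildren's generation into 10 shares of ₹99,000. Willa, Ilse, Dora, Kenji, Ansel, Nuria, Bertrand, Benedek, and Declan each take ₹99,000. The remaining share for the deceased Oren (₹99,000) is carried to the next generation.
That pool (₹99,000) passes entirely to Ulric, the sole taker at the great-grandchildren's generation.

Willa receives ₹99,000.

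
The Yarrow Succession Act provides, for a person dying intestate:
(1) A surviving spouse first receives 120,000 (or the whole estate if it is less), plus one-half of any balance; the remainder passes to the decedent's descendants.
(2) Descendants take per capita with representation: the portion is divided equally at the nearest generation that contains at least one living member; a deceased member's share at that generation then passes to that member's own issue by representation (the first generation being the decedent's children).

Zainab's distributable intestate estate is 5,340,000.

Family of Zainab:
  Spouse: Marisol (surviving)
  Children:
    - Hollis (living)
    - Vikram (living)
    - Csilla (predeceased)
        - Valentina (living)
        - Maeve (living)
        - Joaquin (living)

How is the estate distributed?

Marisol first takes 120,000, leaving a balance of 5,220,000. Marisol then takes one-half of the balance (2,610,000), for a total of 2,730,000. The remaining 2,610,000 passes to the descendants.
The descendants' portion (2,610,000) is divided into 3 shares of 870,000: Hollis and Vikram each take 870,000; Csilla's 870,000 share passes to Csilla's issue.
Csilla's share (870,000) is divided into 3 shares of 290,000: Valentina, Maeve, and Joaquin each take 290,000.

Marisol: 2,730,000; Hollis: 870,000; Vikram: 870,000; Valentina: 290,000; Maeve: 290,000; Joaquin: 290,000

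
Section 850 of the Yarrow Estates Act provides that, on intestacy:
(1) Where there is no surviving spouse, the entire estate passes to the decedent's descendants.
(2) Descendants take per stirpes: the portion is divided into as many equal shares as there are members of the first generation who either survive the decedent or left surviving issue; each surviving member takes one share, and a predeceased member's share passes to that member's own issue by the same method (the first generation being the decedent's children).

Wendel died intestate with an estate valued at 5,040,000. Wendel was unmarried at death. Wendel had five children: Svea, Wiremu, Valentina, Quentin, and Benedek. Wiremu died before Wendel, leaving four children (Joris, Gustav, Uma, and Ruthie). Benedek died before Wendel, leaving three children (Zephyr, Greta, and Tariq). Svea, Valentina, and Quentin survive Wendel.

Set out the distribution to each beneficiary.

Svea: 1,008,000; Joris: 252,000; Gustav: 252,000; Uma: 252,000; Ruthie: 252,000; Valentina: 1,008,000; Quentin: 1,008,000; Zephyr: 336,000; Greta: 336,000; Tariq: 336,000

The entire 5,040,000 passes to the descendants.
That amount (5,040,000) is divided into 5 shares of 1,008,000: Svea, Valentina, and Quentin each take 1,008,000; Wiremu's 1,008,000 share passes to Wiremu's issue; Benedek's 1,008,000 share passes to Benedek's issue.
Wiremu's share (1,008,000) is divided into 4 shares of 252,000: Joris, Gustav, Uma, and Ruthie each take 252,000.
Benedek's share (1,008,000) is divided into 3 shares of 336,000: Zephyr, Greta, and Tariq each take 336,000.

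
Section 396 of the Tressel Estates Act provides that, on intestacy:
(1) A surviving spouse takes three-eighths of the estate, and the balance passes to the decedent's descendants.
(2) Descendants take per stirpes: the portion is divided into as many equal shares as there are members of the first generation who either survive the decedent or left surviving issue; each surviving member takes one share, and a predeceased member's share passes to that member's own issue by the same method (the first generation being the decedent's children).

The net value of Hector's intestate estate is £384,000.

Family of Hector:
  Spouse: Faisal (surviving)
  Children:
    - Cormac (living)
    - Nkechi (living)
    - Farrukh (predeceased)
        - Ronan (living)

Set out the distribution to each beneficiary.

Faisal: £144,000; Cormac: £80,000; Nkechi: £80,000; Ronan: £80,000

Faisal takes three-eighths of £384,000 = £144,000. The remaining £240,000 passes to the descendants.
The descendants' portion (£240,000) is divided into 3 shares of £80,000: Cormac and Nkechi each take £80,000; Farrukh's £80,000 share passes to Farrukh's issue.
Farrukh's share (£80,000) passes entirely to Ronan.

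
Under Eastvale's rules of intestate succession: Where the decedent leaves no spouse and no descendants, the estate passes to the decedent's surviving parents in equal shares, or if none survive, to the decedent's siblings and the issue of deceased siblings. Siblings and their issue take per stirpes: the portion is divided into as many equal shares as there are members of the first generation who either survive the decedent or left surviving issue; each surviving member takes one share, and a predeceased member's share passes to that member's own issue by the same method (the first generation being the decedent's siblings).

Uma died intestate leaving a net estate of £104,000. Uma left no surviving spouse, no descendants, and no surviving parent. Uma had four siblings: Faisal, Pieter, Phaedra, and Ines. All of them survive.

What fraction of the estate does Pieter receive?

Pieter receives 1/4 of the estate.

The entire £104,000 passes to the siblings and their issue.
That amount (£104,000) is divided into 4 shares of £26,000: Faisal, Pieter, Phaedra, and Ines each take £26,000.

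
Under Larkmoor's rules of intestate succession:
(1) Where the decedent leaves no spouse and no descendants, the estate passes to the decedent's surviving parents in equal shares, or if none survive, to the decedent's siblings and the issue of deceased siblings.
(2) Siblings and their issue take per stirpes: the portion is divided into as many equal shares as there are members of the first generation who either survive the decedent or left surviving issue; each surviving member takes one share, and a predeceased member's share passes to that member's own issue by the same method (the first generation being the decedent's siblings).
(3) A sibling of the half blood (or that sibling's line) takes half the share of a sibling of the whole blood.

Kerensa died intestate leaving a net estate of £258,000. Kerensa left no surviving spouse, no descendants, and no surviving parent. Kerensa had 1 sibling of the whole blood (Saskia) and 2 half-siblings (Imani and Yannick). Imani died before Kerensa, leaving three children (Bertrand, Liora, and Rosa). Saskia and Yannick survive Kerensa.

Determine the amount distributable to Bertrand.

The entire £258,000 passes to the siblings and their issue.
Counting each half-blood sibling's line as half a unit, there are 2 units in £258,000, so one unit is £129,000. Whole-blood lines (Saskia) take £129,000 each; half-blood lines (Imani and Yannick) take £64,500 each.
Imani's share (£64,500) is divided into 3 shares of £21,500: Bertrand, Liora, and Rosa each take £21,500.

Bertrand receives £21,500.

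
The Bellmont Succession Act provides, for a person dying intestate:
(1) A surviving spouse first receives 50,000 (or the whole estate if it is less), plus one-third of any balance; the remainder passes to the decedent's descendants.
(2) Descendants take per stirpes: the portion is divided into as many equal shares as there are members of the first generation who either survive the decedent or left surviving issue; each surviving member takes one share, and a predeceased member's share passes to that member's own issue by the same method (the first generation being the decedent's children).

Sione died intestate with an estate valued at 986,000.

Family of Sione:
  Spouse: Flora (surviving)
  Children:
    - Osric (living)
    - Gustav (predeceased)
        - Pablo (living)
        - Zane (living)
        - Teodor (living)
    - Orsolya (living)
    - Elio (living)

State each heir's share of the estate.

Flora: 362,000; Osric: 156,000; Pablo: 52,000; Zane: 52,000; Teodor: 52,000; Orsolya: 156,000; Elio: 156,000

Flora first takes 50,000, leaving a balance of 936,000. Flora then takes one-third of the balance (312,000), for a total of 362,000. The remaining 624,000 passes to the descendants.
The descendants' portion (624,000) is divided into 4 shares of 156,000: Osric, Orsolya, and Elio each take 156,000; Gustav's 156,000 share passes to Gustav's issue.
Gustav's share (156,000) is divided into 3 shares of 52,000: Pablo, Zane, and Teodor each take 52,000.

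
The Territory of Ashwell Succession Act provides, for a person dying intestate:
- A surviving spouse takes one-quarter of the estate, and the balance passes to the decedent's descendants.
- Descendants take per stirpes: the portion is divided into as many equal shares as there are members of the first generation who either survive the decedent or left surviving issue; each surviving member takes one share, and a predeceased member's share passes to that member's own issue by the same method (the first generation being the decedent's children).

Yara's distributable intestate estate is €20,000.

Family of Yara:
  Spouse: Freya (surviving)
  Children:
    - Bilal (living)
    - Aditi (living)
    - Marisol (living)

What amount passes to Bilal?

Bilal receives €5,000.

Freya takes one-quarter of €20,000 = €5,000. The remaining €15,000 passes to the descendants.
The descendants' portion (€15,000) is divided into 3 shares of €5,000: Bilal, Aditi, and Marisol each take €5,000.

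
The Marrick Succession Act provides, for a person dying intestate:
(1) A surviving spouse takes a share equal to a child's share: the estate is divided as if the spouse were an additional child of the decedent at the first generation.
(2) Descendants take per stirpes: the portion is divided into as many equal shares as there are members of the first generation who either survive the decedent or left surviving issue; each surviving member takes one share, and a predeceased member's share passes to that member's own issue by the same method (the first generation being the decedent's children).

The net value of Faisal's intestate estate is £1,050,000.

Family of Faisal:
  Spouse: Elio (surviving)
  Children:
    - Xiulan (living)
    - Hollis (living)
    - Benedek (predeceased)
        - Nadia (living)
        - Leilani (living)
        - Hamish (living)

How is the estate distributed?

Elio: £262,500; Xiulan: £262,500; Hollis: £262,500; Nadia: £87,500; Leilani: £87,500; Hamish: £87,500

The spouse counts as an additional share at the children's level, so there are 4 primary shares of £262,500. Elio takes one such share (£262,500).
The children's combined portion (£787,500) is divided into 3 shares of £262,500: Xiulan and Hollis each take £262,500; Benedek's £262,500 share passes to Benedek's issue.
Benedek's share (£262,500) is divided into 3 shares of £87,500: Nadia, Leilani, and Hamish each take £87,500.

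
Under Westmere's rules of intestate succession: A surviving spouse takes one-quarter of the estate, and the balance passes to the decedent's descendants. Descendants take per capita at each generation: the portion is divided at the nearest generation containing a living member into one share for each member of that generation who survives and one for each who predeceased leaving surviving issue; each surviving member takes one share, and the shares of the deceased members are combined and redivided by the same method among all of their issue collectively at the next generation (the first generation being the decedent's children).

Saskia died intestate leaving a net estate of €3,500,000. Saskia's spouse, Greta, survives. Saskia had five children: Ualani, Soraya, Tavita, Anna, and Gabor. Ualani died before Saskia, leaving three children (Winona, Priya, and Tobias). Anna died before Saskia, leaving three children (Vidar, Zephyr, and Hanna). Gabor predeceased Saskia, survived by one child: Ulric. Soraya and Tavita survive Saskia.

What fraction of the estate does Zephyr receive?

Zephyr receives 9/140 of the estate.

Greta takes one-quarter of €3,500,000 = €875,000. The remaining €2,625,000 passes to the descendants.
The descendants' portion (€2,625,000) is divided at the children's generation into 5 shares of €525,000. Soraya and Tavita each take €525,000. The 3 shares of the deceased (Ualani, Anna, and Gabor) are combined into a pool of €1,575,000.
That pool (€1,575,000) is divided at the grandchildren's generation equally among Winona, Priya, Tobias, Vidar, Zephyr, Hanna, and Ulric: €225,000 each.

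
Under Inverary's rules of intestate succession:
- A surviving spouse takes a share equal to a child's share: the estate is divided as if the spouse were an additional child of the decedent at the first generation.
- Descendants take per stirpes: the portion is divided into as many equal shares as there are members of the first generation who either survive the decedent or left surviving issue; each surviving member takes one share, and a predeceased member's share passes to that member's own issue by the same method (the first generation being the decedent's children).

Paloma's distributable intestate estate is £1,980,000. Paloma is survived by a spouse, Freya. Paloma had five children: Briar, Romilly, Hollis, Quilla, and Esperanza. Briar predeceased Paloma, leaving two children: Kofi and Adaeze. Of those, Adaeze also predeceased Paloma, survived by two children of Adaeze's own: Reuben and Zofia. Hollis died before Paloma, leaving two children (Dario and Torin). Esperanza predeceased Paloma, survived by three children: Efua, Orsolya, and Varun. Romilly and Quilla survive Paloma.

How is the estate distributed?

The spouse counts as an additional share at the children's level, so there are 6 primary shares of £330,000. Freya takes one such share (£330,000).
The children's combined portion (£1,650,000) is divided into 5 shares of £330,000: Romilly and Quilla each take £330,000; Briar's £330,000 share passes to Briar's issue; Hollis's £330,000 share passes to Hollis's issue; Esperanza's £330,000 share passes to Esperanza's issue.
Briar's share (£330,000) is divided into 2 shares of £165,000: Kofi takes £165,000; Adaeze's £165,000 share passes to Adaeze's issue.
Adaeze's share (£165,000) is divided into 2 shares of £82,500: Reuben and Zofia each take £82,500.
Hollis's share (£330,000) is divided into 2 shares of £165,000: Dario and Torin each take £165,000.
Esperanza's share (£330,000) is divided into 3 shares of £110,000: Efua, Orsolya, and Varun each take £110,000.

Freya: £330,000; Kofi: £165,000; Reuben: £82,500; Zofia: £82,500; Romilly: £330,000; Dario: £165,000; Torin: £165,000; Quilla: £330,000; Efua: £110,000; Orsolya: £110,000; Varun: £110,000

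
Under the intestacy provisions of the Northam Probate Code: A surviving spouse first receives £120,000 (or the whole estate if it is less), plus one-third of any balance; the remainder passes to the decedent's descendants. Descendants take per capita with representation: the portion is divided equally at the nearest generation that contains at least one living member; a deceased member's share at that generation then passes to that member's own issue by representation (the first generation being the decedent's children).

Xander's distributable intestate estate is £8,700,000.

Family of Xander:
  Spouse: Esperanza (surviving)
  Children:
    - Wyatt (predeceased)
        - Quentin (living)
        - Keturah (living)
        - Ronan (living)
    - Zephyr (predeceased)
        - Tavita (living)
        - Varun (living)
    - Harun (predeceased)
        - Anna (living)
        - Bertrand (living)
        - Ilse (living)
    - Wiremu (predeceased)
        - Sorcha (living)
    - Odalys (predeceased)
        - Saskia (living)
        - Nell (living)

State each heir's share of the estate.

Esperanza first takes £120,000, leaving a balance of £8,580,000. Esperanza then takes one-third of the balance (£2,860,000), for a total of £2,980,000. The remaining £5,720,000 passes to the descendants.
No child survives, so the initial division is made at the grandchildren's generation.
The descendants' portion (£5,720,000) is divided into 11 shares of £520,000: Quentin, Keturah, Ronan, Tavita, Varun, Anna, Bertrand, Ilse, Sorcha, Saskia, and Nell each take £520,000.

Esperanza: £2,980,000; Quentin: £520,000; Keturah: £520,000; Ronan: £520,000; Tavita: £520,000; Varun: £520,000; Anna: £520,000; Bertrand: £520,000; Ilse: £520,000; Sorcha: £520,000; Saskia: £520,000; Nell: £520,000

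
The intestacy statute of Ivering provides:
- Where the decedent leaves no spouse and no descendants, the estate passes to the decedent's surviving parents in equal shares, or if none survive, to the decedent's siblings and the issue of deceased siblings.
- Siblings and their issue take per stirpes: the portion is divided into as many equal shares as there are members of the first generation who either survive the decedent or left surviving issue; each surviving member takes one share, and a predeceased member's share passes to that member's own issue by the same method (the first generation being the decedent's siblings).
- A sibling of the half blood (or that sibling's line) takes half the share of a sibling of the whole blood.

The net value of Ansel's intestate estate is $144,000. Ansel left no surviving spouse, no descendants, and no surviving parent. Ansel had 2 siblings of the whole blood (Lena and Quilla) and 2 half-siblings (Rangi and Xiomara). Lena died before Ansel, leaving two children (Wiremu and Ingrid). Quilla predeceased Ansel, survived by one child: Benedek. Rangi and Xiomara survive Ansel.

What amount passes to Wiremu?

Wiremu receives $24,000.

The entire $144,000 passes to the siblings and their issue.
Counting each half-blood sibling's line as half a unit, there are 3 units in $144,000, so one unit is $48,000. Whole-blood lines (Lena and Quilla) take $48,000 each; half-blood lines (Rangi and Xiomara) take $24,000 each.
Lena's share ($48,000) is divided into 2 shares of $24,000: Wiremu and Ingrid each take $24,000.
Quilla's share ($48,000) passes entirely to Benedek.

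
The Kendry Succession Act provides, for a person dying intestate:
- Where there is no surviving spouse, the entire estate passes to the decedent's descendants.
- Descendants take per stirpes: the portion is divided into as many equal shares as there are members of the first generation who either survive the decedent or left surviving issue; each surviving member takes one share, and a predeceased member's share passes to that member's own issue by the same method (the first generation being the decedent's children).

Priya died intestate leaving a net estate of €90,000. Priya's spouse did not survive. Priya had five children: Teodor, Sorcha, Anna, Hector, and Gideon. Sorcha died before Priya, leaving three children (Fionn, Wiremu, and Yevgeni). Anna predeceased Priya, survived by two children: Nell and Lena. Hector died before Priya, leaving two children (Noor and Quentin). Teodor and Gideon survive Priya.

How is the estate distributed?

The entire €90,000 passes to the descendants.
That amount (€90,000) is divided into 5 shares of €18,000: Teodor and Gideon each take €18,000; Sorcha's €18,000 share passes to Sorcha's issue; Anna's €18,000 share passes to Anna's issue; Hector's €18,000 share passes to Hector's issue.
Sorcha's share (€18,000) is divided into 3 shares of €6,000: Fionn, Wiremu, and Yevgeni each take €6,000.
Anna's share (€18,000) is divided into 2 shares of €9,000: Nell and Lena each take €9,000.
Hector's share (€18,000) is divided into 2 shares of €9,000: Noor and Quentin each take €9,000.

Teodor: €18,000; Fionn: €6,000; Wiremu: €6,000; Yevgeni: €6,000; Nell: €9,000; Lena: €9,000; Noor: €9,000; Quentin: €9,000; Gideon: €18,000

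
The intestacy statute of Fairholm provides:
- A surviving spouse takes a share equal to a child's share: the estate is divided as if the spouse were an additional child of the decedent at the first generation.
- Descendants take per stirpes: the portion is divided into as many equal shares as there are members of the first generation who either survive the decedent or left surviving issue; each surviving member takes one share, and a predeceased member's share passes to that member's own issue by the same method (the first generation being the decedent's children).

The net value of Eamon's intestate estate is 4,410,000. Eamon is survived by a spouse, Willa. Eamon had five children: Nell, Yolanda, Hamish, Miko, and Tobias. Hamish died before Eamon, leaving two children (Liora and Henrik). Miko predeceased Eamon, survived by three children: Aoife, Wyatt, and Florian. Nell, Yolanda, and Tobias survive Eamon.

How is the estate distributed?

The spouse counts as an additional share at the children's level, so there are 6 primary shares of 735,000. Willa takes one such share (735,000).
The children's combined portion (3,675,000) is divided into 5 shares of 735,000: Nell, Yolanda, and Tobias each take 735,000; Hamish's 735,000 share passes to Hamish's issue; Miko's 735,000 share passes to Miko's issue.
Hamish's share (735,000) is divided into 2 shares of 367,500: Liora and Henrik each take 367,500.
Miko's share (735,000) is divided into 3 shares of 245,000: Aoife, Wyatt, and Florian each take 245,000.

Willa: 735,000; Nell: 735,000; Yolanda: 735,000; Liora: 367,500; Henrik: 367,500; Aoife: 245,000; Wyatt: 245,000; Florian: 245,000; Tobias: 735,000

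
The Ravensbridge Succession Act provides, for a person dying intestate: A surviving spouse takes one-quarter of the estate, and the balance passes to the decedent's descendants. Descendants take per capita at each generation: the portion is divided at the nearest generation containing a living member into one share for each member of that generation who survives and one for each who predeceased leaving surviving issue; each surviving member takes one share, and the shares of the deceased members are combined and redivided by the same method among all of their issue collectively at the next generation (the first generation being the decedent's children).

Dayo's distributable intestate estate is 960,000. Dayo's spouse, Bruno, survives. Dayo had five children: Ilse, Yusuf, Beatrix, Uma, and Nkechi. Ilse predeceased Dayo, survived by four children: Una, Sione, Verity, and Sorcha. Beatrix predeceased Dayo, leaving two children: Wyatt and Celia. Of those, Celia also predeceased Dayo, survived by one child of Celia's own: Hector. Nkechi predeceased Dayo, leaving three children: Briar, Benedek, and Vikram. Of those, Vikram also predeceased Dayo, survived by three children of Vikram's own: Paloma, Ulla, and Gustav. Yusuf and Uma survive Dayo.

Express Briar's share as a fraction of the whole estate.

Bruno takes one-quarter of 960,000 = 240,000. The remaining 720,000 passes to the descendants.
The descendants' portion (720,000) is divided at the children's generation into 5 shares of 144,000. Yusuf and Uma each take 144,000. The 3 shares of the deceased (Ilse, Beatrix, and Nkechi) are combined into a pool of 432,000.
That pool (432,000) is divided at the grandchildren's generation into 9 shares of 48,000. Una, Sione, Verity, Sorcha, Wyatt, Briar, and Benedek each take 48,000. The 2 shares of the deceased (Celia and Vikram) are combined into a pool of 96,000.
That pool (96,000) is divided at the great-grandchildren's generation equally among Hector, Paloma, Ulla, and Gustav: 24,000 each.

Briar receives 1/20 of the estate.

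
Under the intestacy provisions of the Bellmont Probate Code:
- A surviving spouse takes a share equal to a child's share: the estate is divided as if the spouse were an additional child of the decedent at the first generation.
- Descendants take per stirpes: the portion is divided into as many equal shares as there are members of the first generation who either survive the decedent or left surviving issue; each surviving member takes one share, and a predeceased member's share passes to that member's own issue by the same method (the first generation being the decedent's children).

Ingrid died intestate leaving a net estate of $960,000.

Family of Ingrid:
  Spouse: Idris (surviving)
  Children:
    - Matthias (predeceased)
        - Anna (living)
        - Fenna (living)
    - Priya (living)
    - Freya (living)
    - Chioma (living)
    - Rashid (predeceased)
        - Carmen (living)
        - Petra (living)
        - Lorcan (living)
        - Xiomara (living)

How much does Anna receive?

Anna receives $80,000.

The spouse counts as an additional share at the children's level, so there are 6 primary shares of $160,000. Idris takes one such share ($160,000).
The children's combined portion ($800,000) is divided into 5 shares of $160,000: Priya, Freya, and Chioma each take $160,000; Matthias's $160,000 share passes to Matthias's issue; Rashid's $160,000 share passes to Rashid's issue.
Matthias's share ($160,000) is divided into 2 shares of $80,000: Anna and Fenna each take $80,000.
Rashid's share ($160,000) is divided into 4 shares of $40,000: Carmen, Petra, Lorcan, and Xiomara each take $40,000.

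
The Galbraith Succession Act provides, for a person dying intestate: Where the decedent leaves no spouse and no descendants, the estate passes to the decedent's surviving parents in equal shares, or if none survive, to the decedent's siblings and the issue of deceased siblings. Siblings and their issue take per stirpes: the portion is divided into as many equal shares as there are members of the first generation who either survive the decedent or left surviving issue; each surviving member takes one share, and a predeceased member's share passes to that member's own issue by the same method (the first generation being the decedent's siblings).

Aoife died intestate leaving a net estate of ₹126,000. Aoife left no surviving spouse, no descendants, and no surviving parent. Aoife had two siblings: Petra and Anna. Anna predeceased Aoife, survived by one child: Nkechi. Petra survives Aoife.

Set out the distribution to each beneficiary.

Petra: ₹63,000; Nkechi: ₹63,000

The entire ₹126,000 passes to the siblings and their issue.
That amount (₹126,000) is divided into 2 shares of ₹63,000: Petra takes ₹63,000; Anna's ₹63,000 share passes to Anna's issue.
Anna's share (₹63,000) passes entirely to Nkechi.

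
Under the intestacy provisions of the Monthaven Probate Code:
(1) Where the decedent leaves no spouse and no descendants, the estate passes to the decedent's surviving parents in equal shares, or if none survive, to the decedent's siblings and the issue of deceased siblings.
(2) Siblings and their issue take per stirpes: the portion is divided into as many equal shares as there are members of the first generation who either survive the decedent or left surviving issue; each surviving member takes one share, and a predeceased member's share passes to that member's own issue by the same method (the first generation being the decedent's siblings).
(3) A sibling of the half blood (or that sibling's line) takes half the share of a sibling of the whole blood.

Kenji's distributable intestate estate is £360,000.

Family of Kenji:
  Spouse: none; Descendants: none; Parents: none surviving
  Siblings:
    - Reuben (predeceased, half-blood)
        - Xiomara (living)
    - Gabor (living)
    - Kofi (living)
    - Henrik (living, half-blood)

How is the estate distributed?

The entire £360,000 passes to the siblings and their issue.
Counting each half-blood sibling's line as half a unit, there are 3 units in £360,000, so one unit is £120,000. Whole-blood lines (Gabor and Kofi) take £120,000 each; half-blood lines (Reuben and Henrik) take £60,000 each.
Reuben's share (£60,000) passes entirely to Xiomara.

Xiomara: £60,000; Gabor: £120,000; Kofi: £120,000; Henrik: £60,000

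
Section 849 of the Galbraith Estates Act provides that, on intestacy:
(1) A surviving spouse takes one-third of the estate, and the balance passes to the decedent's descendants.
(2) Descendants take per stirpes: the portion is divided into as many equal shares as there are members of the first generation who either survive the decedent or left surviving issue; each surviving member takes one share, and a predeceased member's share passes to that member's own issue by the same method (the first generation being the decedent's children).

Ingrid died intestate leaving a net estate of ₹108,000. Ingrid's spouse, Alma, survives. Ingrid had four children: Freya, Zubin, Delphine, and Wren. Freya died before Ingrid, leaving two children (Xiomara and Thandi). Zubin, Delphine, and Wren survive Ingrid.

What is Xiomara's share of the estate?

Alma takes one-third of ₹108,000 = ₹36,000. The remaining ₹72,000 passes to the descendants.
The descendants' portion (₹72,000) is divided into 4 shares of ₹18,000: Zubin, Delphine, and Wren each take ₹18,000; Freya's ₹18,000 share passes to Freya's issue.
Freya's share (₹18,000) is divided into 2 shares of ₹9,000: Xiomara and Thandi each take ₹9,000.

Xiomara receives ₹9,000.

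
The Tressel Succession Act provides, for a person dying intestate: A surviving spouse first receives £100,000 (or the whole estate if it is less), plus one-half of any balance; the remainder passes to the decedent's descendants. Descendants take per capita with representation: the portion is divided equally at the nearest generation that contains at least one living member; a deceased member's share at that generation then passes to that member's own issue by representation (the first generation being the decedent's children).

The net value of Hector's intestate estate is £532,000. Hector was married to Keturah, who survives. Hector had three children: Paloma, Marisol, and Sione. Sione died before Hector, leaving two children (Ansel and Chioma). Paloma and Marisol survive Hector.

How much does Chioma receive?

Keturah first takes £100,000, leaving a balance of £432,000. Keturah then takes one-half of the balance (£216,000), for a total of £316,000. The remaining £216,000 passes to the descendants.
The descendants' portion (£216,000) is divided into 3 shares of £72,000: Paloma and Marisol each take £72,000; Sione's £72,000 share passes to Sione's issue.
Sione's share (£72,000) is divided into 2 shares of £36,000: Ansel and Chioma each take £36,000.

Chioma receives £36,000.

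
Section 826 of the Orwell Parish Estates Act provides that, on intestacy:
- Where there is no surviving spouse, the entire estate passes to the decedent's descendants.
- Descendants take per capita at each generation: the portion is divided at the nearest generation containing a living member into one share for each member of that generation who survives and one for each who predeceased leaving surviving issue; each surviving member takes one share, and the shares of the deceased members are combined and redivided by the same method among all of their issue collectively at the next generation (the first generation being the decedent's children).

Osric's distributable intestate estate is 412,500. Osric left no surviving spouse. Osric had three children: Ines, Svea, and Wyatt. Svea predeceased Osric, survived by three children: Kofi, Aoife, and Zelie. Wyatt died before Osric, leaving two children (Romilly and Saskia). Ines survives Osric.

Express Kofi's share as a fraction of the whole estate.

Kofi receives 2/15 of the estate.

The entire 412,500 passes to the descendants.
That amount (412,500) is divided at the children's generation into 3 shares of 137,500. Ines takes 137,500. The 2 shares of the deceased (Svea and Wyatt) are combined into a pool of 275,000.
That pool (275,000) is divided at the grandchildren's generation equally among Kofi, Aoife, Zelie, Romilly, and Saskia: 55,000 each.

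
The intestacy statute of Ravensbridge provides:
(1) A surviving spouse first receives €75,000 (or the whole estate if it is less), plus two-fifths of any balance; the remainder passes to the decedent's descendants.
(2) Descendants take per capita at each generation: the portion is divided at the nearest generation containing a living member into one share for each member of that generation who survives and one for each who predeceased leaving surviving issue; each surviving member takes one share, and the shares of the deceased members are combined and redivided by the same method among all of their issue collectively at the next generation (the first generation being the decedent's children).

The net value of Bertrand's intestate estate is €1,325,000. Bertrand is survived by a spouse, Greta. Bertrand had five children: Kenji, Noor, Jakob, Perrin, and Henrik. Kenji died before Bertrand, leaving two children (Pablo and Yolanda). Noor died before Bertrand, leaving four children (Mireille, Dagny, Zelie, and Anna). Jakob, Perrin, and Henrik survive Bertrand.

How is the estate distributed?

Greta first takes €75,000, leaving a balance of €1,250,000. Greta then takes two-fifths of the balance (€500,000), for a total of €575,000. The remaining €750,000 passes to the descendants.
The descendants' portion (€750,000) is divided at the children's generation into 5 shares of €150,000. Jakob, Perrin, and Henrik each take €150,000. The 2 shares of the deceased (Kenji and Noor) are combined into a pool of €300,000.
That pool (€300,000) is divided at the grandchildren's generation equally among Pablo, Yolanda, Mireille, Dagny, Zelie, and Anna: €50,000 each.

Greta: €575,000; Pablo: €50,000; Yolanda: €50,000; Mireille: €50,000; Dagny: €50,000; Zelie: €50,000; Anna: €50,000; Jakob: €150,000; Perrin: €150,000; Henrik: €150,000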